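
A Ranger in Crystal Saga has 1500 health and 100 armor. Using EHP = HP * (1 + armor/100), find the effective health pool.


EHP = 1500 * (1 + 100/100)
= 1500 * (1 + 1.0)
= 1500 * 2.0
= 3000.0

3000.0 EHP


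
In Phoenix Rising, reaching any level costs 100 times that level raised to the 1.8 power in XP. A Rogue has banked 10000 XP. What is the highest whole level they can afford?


XP = 100 * level^1.8, so level = (XP / 100)^(1/1.8)
= (10000 / 100)^(1/1.8)
= 100.0^0.5556
= 12.9155
Floor: level = 12

level 12


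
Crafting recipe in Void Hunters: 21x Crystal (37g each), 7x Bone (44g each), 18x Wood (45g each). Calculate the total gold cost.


Cost breakdown:
  Crystal: 21 * 37 = 777
  Bone: 7 * 44 = 308
  Wood: 18 * 45 = 810
Total = 777 + 308 + 810 = 1895

1895 gold


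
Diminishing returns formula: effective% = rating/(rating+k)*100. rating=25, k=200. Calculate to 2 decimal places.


effective% = rating / (rating + k) * 100
= 25 / (25 + 200) * 100
= 25 / 225 * 100
= 0.111111 * 100
= 11.11%

11.11%


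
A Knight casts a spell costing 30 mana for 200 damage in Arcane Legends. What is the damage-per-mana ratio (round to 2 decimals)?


Efficiency = damage / mana
= 200 / 30
= 6.67

6.67 dmg/mana


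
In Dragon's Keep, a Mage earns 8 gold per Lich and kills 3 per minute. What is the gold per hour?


Gold per minute = 8 * 3 = 24
Gold per hour = 24 * 60 = 1440

1440 gold/hour


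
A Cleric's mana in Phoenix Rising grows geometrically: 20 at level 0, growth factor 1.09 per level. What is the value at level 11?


value = base * growth^level
= 20 * 1.09^11
= 20 * 2.580426
= 51.61

51.61 mana


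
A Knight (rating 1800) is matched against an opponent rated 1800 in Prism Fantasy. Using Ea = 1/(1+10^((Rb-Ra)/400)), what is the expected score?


Elo expected score: Ea = 1/(1 + 10^((Rb-Ra)/400))
Rb - Ra = 1800 - 1800 = 0
(Rb-Ra)/400 = 0/400 = 0.0
10^0.0 = 1.0
Ea = 1/(1 + 1.0) = 1/2.0 = 0.5000

0.5000


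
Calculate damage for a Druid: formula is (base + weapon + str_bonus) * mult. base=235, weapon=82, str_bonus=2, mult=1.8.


Sum base + weapon + str = 235 + 82 + 2 = 319
Multiply by 1.8:
319 * 1.8 = 574.2

574.2 damage


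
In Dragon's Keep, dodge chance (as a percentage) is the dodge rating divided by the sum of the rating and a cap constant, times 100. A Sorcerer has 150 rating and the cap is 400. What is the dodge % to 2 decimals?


dodge% = 150 / (150 + 400) * 100
= 150 / 550 * 100
= 0.272727 * 100
= 27.27%

27.27%


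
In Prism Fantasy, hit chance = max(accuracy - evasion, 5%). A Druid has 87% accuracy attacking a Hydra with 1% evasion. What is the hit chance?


accuracy - evasion = 87 - 1 = 86
Apply floor: max(86, 5) = 86
Hit chance = 86%

86%


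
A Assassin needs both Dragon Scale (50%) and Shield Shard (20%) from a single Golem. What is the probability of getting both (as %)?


For independent events, P(both) = P(A) * P(B)
= 50% * 20%
= 1000 / 100 %
= 10.0%

10.0%


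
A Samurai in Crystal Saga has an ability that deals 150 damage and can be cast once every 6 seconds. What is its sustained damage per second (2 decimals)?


DPS = damage / cooldown
= 150 / 6
= 25.00

25.00 DPS


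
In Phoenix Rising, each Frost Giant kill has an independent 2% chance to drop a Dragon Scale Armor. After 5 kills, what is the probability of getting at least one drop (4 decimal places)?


P(at least one) = 1 - P(none) = 1 - (1-p)^n
p = 2/100 = 0.02
1 - p = 0.98
(1 - p)^5 = 0.98^5 = 0.903921
P(at least one) = 1 - 0.903921 = 0.0961

0.0961


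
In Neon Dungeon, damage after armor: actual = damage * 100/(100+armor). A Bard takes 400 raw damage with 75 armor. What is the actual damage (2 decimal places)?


actual = 400 * 100 / (100 + 75)
= 400 * 100 / 175
= 40000 / 175
= 228.57

228.57 damage


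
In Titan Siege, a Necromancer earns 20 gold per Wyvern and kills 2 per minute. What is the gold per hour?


Gold per minute = 20 * 2 = 40
Gold per hour = 40 * 60 = 2400

2400 gold/hour


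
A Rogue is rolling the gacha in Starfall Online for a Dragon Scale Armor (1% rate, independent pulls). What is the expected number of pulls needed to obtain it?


Expected pulls for a geometric distribution = 1/p = 100 / rate%
= 100 / 1
= 100.0

100.0 pulls


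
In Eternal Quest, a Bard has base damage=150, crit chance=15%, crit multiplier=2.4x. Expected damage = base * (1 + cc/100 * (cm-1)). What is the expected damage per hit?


E[dmg] = base * (1 + crit_chance * (crit_mult - 1))
cc as decimal = 15/100 = 0.15
cm - 1 = 2.4 - 1 = 1.4
Bonus factor = 0.15 * 1.4 = 0.21
Total multiplier = 1 + 0.21 = 1.21
Expected damage = 150 * 1.21 = 181.50

181.50 damage


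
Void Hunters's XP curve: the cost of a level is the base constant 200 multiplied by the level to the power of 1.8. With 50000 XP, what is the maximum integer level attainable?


XP = 200 * level^1.8, so level = (XP / 200)^(1/1.8)
= (50000 / 200)^(1/1.8)
= 250.0^0.5556
= 21.4876
Floor: level = 21

level 21


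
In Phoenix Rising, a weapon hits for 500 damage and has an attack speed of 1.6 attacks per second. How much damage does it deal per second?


DPS = damage * attack_speed
= 500 * 1.6
= 800.0

800.0 DPS


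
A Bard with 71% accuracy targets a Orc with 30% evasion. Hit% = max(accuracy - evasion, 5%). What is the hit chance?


accuracy - evasion = 71 - 30 = 41
Apply floor: max(41, 5) = 41
Hit chance = 41%

41%


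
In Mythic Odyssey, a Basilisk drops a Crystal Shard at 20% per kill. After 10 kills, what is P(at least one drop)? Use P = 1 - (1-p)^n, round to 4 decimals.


P(at least one) = 1 - P(none) = 1 - (1-p)^n
p = 20/100 = 0.2
1 - p = 0.8
(1 - p)^10 = 0.8^10 = 0.107374
P(at least one) = 1 - 0.107374 = 0.8926

0.8926


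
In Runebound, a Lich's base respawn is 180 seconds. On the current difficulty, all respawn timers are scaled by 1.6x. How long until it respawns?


Respawn time = base * multiplier
= 180 * 1.6
= 288.0 seconds

288.0 seconds


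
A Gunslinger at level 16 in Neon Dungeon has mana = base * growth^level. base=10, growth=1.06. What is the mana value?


value = base * growth^level
= 10 * 1.06^16
= 10 * 2.540352
= 25.40

25.40 mana


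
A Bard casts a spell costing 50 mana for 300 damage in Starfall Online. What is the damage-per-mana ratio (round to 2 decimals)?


Efficiency = damage / mana
= 300 / 50
= 6.00

6.00 dmg/mana


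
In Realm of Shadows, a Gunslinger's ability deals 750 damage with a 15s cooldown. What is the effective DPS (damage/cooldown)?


DPS = damage / cooldown
= 750 / 15
= 50.00

50.00 DPS


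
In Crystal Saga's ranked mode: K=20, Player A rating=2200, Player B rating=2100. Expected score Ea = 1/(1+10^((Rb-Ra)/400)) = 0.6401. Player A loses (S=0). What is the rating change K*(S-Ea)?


Elo update: delta = K * (S - Ea), where S = 0 (loses)
S - Ea = 0 - 0.6401 = -0.6401
Rating change = 20 * -0.6401
= -12.80

-12.80 rating points


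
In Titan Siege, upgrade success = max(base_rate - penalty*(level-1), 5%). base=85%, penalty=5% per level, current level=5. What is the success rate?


raw_rate = 85 - 5 * (5 - 1)
= 85 - 5 * 4
= 85 - 20
= 65
Apply floor: max(65, 5) = 65%

65%


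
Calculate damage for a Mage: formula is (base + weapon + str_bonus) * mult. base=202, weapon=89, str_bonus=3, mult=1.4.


Sum base + weapon + str = 202 + 89 + 3 = 294
Multiply by 1.4:
294 * 1.4 = 411.6

411.6 damage


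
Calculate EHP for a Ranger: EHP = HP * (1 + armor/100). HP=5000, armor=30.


EHP = 5000 * (1 + 30/100)
= 5000 * (1 + 0.3)
= 5000 * 1.3
= 6500.0

6500.0 EHP


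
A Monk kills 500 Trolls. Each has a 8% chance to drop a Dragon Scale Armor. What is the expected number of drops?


Expected drops = kills * (drop_rate / 100)
= 500 * (8 / 100)
= 500 * 0.08
= 40.0

40.0 drops


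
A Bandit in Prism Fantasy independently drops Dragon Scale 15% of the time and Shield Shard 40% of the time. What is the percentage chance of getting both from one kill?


For independent events, P(both) = P(A) * P(B)
= 15% * 40%
= 600 / 100 %
= 6.0%

6.0%


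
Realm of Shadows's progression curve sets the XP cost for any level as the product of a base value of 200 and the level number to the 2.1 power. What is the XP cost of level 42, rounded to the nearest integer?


XP = 200 * level^2.1
Substitute level = 42:
XP = 200 * 42^2.1
= 200 * 2563.4421
= 512688

512688 XP


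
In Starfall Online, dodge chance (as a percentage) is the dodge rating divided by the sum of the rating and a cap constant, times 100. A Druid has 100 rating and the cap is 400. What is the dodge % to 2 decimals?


dodge% = 100 / (100 + 400) * 100
= 100 / 500 * 100
= 0.2 * 100
= 20.00%

20.00%


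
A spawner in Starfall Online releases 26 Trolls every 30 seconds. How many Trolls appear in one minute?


Spawns per minute = count * (60 / interval)
= 26 * (60 / 30)
= 26 * 2.0
= 52.0

52.0 per minute


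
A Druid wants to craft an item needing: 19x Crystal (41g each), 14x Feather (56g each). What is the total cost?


Cost breakdown:
  Crystal: 19 * 41 = 779
  Feather: 14 * 56 = 784
Total = 779 + 784 = 1563

1563 gold


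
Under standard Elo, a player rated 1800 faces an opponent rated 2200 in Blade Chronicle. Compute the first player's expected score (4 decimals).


Elo expected score: Ea = 1/(1 + 10^((Rb-Ra)/400))
Rb - Ra = 2200 - 1800 = 400
(Rb-Ra)/400 = 400/400 = 1.0
10^1.0 = 10.0
Ea = 1/(1 + 10.0) = 1/11.0 = 0.0909

0.0909


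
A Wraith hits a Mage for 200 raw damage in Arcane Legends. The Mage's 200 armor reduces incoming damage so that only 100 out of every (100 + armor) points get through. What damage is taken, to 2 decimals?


actual = 200 * 100 / (100 + 200)
= 200 * 100 / 300
= 20000 / 300
= 66.67

66.67 damage


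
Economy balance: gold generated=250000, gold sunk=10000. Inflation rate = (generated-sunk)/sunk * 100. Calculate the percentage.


Net gold = 250000 - 10000 = 240000
Inflation rate = net / sunk * 100 = 240000 / 10000 * 100
= 24.0 * 100
= 2400.00%

2400.00%


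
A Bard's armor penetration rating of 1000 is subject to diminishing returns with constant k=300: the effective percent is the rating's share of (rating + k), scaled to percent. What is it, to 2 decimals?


effective% = rating / (rating + k) * 100
= 1000 / (1000 + 300) * 100
= 1000 / 1300 * 100
= 0.769231 * 100
= 76.92%

76.92%


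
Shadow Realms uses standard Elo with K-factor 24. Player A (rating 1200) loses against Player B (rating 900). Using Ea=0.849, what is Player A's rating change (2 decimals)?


Elo update: delta = K * (S - Ea), where S = 0 (loses)
S - Ea = 0 - 0.849 = -0.849
Rating change = 24 * -0.849
= -20.38

-20.38 rating points


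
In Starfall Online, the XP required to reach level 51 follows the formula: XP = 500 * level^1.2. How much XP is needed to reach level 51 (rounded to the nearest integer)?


XP = 500 * level^1.2
Substitute level = 51:
XP = 500 * 51^1.2
= 500 * 111.9655
= 55983

55983 XP


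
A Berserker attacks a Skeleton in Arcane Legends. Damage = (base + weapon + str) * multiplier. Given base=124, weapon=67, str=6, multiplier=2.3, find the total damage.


Sum base + weapon + str = 124 + 67 + 6 = 197
Multiply by 2.3:
197 * 2.3 = 453.1

453.1 damage


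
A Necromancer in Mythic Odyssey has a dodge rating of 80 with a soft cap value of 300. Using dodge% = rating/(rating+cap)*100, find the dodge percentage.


dodge% = 80 / (80 + 300) * 100
= 80 / 380 * 100
= 0.210526 * 100
= 21.05%

21.05%


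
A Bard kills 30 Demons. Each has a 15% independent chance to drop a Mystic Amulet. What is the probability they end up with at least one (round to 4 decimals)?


P(at least one) = 1 - P(none) = 1 - (1-p)^n
p = 15/100 = 0.15
1 - p = 0.85
(1 - p)^30 = 0.85^30 = 0.007631
P(at least one) = 1 - 0.007631 = 0.9924

0.9924


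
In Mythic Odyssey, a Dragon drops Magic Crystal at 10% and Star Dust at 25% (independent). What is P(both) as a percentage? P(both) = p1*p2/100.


For independent events, P(both) = P(A) * P(B)
= 10% * 25%
= 250 / 100 %
= 2.5%

2.5%


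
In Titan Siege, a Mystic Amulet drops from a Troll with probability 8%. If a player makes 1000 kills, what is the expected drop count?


Expected drops = kills * (drop_rate / 100)
= 1000 * (8 / 100)
= 1000 * 0.08
= 80.0

80.0 drops


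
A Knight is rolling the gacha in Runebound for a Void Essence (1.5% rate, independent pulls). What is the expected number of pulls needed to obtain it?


Expected pulls for a geometric distribution = 1/p = 100 / rate%
= 100 / 1.5
= 66.67

66.67 pulls


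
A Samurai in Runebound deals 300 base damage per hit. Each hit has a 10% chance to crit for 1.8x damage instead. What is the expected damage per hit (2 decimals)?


E[dmg] = base * (1 + crit_chance * (crit_mult - 1))
cc as decimal = 10/100 = 0.1
cm - 1 = 1.8 - 1 = 0.8
Bonus factor = 0.1 * 0.8 = 0.08
Total multiplier = 1 + 0.08 = 1.08
Expected damage = 300 * 1.08 = 324.00

324.00 damage


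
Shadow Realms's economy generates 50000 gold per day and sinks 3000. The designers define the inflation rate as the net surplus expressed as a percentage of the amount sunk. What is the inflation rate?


Net gold = 50000 - 3000 = 47000
Inflation rate = net / sunk * 100 = 47000 / 3000 * 100
= 15.666667 * 100
= 1566.67%

1566.67%


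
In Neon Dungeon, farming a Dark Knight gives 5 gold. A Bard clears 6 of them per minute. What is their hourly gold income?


Gold per minute = 5 * 6 = 30
Gold per hour = 30 * 60 = 1800

1800 gold/hour


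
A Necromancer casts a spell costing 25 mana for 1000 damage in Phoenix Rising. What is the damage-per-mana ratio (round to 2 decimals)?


Efficiency = damage / mana
= 1000 / 25
= 40.00

40.00 dmg/mana


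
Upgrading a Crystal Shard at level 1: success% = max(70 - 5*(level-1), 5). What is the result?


raw_rate = 70 - 5 * (1 - 1)
= 70 - 5 * 0
= 70 - 0
= 70
Apply floor: max(70, 5) = 70%

70%


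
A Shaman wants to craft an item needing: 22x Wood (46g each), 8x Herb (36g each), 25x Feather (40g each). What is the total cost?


Cost breakdown:
  Wood: 22 * 46 = 1012
  Herb: 8 * 36 = 288
  Feather: 25 * 40 = 1000
Total = 1012 + 288 + 1000 = 2300

2300 gold


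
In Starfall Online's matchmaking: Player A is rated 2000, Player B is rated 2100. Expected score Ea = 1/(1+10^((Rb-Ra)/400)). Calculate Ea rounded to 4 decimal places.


Elo expected score: Ea = 1/(1 + 10^((Rb-Ra)/400))
Rb - Ra = 2100 - 2000 = 100
(Rb-Ra)/400 = 100/400 = 0.25
10^0.25 = 1.778279
Ea = 1/(1 + 1.778279) = 1/2.778279 = 0.3599

0.3599


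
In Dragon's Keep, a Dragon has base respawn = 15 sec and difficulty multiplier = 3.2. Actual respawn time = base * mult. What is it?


Respawn time = base * multiplier
= 15 * 3.2
= 48.0 seconds

48.0 seconds


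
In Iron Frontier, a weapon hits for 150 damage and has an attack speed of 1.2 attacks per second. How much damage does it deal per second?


DPS = damage * attack_speed
= 150 * 1.2
= 180.0

180.0 DPS


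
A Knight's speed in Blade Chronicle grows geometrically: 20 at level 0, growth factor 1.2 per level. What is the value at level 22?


value = base * growth^level
= 20 * 1.2^22
= 20 * 55.206144
= 1104.12

1104.12 speed


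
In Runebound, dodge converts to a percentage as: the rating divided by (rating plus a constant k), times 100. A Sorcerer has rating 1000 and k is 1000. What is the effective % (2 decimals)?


effective% = rating / (rating + k) * 100
= 1000 / (1000 + 1000) * 100
= 1000 / 2000 * 100
= 0.5 * 100
= 50.00%

50.00%


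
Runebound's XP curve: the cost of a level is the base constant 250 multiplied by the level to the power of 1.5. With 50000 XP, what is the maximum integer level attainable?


XP = 250 * level^1.5, so level = (XP / 250)^(1/1.5)
= (50000 / 250)^(1/1.5)
= 200.0^0.6667
= 34.1995
Floor: level = 34

level 34


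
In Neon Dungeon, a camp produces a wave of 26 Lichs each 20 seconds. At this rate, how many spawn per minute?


Spawns per minute = count * (60 / interval)
= 26 * (60 / 20)
= 26 * 3.0
= 78.0

78.0 per minute


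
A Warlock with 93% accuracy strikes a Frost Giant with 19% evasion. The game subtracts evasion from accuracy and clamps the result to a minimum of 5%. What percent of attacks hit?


accuracy - evasion = 93 - 19 = 74
Apply floor: max(74, 5) = 74
Hit chance = 74%

74%


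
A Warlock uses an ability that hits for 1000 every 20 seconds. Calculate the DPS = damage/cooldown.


DPS = damage / cooldown
= 1000 / 20
= 50.00

50.00 DPS


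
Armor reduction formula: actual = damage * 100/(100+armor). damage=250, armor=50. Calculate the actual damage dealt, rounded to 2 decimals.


actual = 250 * 100 / (100 + 50)
= 250 * 100 / 150
= 25000 / 150
= 166.67

166.67 damage


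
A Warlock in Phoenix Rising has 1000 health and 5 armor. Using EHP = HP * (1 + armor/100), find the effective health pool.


EHP = 1000 * (1 + 5/100)
= 1000 * (1 + 0.05)
= 1000 * 1.05
= 1050.0

1050.0 EHP


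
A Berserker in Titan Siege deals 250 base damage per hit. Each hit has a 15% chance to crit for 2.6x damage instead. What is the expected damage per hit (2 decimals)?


E[dmg] = base * (1 + crit_chance * (crit_mult - 1))
cc as decimal = 15/100 = 0.15
cm - 1 = 2.6 - 1 = 1.6
Bonus factor = 0.15 * 1.6 = 0.24
Total multiplier = 1 + 0.24 = 1.24
Expected damage = 250 * 1.24 = 310.00

310.00 damage


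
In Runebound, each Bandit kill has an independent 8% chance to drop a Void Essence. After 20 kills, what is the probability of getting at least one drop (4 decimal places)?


P(at least one) = 1 - P(none) = 1 - (1-p)^n
p = 8/100 = 0.08
1 - p = 0.92
(1 - p)^20 = 0.92^20 = 0.188693
P(at least one) = 1 - 0.188693 = 0.8113

0.8113


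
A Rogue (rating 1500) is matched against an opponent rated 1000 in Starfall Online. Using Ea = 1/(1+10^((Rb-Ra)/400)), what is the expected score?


Elo expected score: Ea = 1/(1 + 10^((Rb-Ra)/400))
Rb - Ra = 1000 - 1500 = -500
(Rb-Ra)/400 = -500/400 = -1.25
10^-1.25 = 0.056234
Ea = 1/(1 + 0.056234) = 1/1.056234 = 0.9468

0.9468


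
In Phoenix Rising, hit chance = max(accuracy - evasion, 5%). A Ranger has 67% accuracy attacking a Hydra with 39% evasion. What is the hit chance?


accuracy - evasion = 67 - 39 = 28
Apply floor: max(28, 5) = 28
Hit chance = 28%

28%


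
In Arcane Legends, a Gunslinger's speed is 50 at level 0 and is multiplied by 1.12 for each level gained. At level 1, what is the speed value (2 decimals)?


value = base * growth^level
= 50 * 1.12^1
= 50 * 1.12
= 56.00

56.00 speed


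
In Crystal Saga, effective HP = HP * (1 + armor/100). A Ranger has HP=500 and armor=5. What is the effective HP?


EHP = 500 * (1 + 5/100)
= 500 * (1 + 0.05)
= 500 * 1.05
= 525.0

525.0 EHP


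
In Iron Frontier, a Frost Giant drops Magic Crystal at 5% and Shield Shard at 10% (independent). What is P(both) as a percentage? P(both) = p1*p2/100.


For independent events, P(both) = P(A) * P(B)
= 5% * 10%
= 50 / 100 %
= 0.5%

0.5%


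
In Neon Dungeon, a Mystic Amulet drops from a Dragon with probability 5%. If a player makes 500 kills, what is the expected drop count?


Expected drops = kills * (drop_rate / 100)
= 500 * (5 / 100)
= 500 * 0.05
= 25.0

25.0 drops


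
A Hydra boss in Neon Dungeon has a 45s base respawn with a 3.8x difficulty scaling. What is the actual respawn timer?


Respawn time = base * multiplier
= 45 * 3.8
= 171.0 seconds

171.0 seconds


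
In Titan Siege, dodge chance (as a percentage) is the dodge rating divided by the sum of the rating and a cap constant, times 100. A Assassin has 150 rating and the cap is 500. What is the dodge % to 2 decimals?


dodge% = 150 / (150 + 500) * 100
= 150 / 650 * 100
= 0.230769 * 100
= 23.08%

23.08%


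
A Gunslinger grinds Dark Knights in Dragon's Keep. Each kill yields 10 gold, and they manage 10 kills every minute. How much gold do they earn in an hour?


Gold per minute = 10 * 10 = 100
Gold per hour = 100 * 60 = 6000

6000 gold/hour


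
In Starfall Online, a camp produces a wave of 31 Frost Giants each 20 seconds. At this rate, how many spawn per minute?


Spawns per minute = count * (60 / interval)
= 31 * (60 / 20)
= 31 * 3.0
= 93.0

93.0 per minute


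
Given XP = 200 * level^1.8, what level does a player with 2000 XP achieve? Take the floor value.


XP = 200 * level^1.8, so level = (XP / 200)^(1/1.8)
= (2000 / 200)^(1/1.8)
= 10.0^0.5556
= 3.5938
Floor: level = 3

level 3


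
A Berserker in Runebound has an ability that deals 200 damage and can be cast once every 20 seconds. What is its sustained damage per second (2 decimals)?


DPS = damage / cooldown
= 200 / 20
= 10.00

10.00 DPS


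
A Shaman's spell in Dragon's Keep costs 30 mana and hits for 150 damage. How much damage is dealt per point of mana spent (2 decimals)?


Efficiency = damage / mana
= 150 / 30
= 5.00

5.00 dmg/mana


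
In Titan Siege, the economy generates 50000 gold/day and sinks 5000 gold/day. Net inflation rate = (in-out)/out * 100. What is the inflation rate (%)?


Net gold = 50000 - 5000 = 45000
Inflation rate = net / sunk * 100 = 45000 / 5000 * 100
= 9.0 * 100
= 900.00%

900.00%


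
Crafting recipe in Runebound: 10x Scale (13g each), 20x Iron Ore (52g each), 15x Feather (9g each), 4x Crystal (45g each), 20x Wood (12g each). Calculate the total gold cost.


Cost breakdown:
  Scale: 10 * 13 = 130
  Iron Ore: 20 * 52 = 1040
  Feather: 15 * 9 = 135
  Crystal: 4 * 45 = 180
  Wood: 20 * 12 = 240
Total = 130 + 1040 + 135 + 180 + 240 = 1725

1725 gold


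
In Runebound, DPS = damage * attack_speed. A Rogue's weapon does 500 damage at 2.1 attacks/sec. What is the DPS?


DPS = damage * attack_speed
= 500 * 2.1
= 1050.0

1050.0 DPS


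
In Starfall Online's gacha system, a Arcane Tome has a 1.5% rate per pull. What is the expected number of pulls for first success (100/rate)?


Expected pulls for a geometric distribution = 1/p = 100 / rate%
= 100 / 1.5
= 66.67

66.67 pulls


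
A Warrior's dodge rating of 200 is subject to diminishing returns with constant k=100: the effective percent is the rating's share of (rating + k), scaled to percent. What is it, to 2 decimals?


effective% = rating / (rating + k) * 100
= 200 / (200 + 100) * 100
= 200 / 300 * 100
= 0.666667 * 100
= 66.67%

66.67%


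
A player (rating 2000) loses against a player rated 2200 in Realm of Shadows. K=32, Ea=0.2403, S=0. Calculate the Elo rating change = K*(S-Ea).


Elo update: delta = K * (S - Ea), where S = 0 (loses)
S - Ea = 0 - 0.2403 = -0.2403
Rating change = 32 * -0.2403
= -7.69

-7.69 rating points


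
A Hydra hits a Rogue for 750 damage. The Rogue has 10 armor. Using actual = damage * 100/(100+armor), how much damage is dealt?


actual = 750 * 100 / (100 + 10)
= 750 * 100 / 110
= 75000 / 110
= 681.82

681.82 damage


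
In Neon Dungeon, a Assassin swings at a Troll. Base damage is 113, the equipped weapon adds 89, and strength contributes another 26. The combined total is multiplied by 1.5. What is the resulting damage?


Sum base + weapon + str = 113 + 89 + 26 = 228
Multiply by 1.5:
228 * 1.5 = 342.0

342.0 damage


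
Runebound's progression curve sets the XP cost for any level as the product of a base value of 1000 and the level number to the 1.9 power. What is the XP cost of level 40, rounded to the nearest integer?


XP = 1000 * level^1.9
Substitute level = 40:
XP = 1000 * 40^1.9
= 1000 * 1106.4046
= 1106405

1106405 XP


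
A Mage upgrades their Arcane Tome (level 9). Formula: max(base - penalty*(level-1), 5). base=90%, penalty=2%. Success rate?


raw_rate = 90 - 2 * (9 - 1)
= 90 - 2 * 8
= 90 - 16
= 74
Apply floor: max(74, 5) = 74%

74%


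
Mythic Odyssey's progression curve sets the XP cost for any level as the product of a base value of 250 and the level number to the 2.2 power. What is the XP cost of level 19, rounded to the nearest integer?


XP = 250 * level^2.2
Substitute level = 19:
XP = 250 * 19^2.2
= 250 * 650.5159
= 162629

162629 XP


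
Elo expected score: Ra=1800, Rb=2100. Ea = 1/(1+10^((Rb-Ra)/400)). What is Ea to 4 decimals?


Elo expected score: Ea = 1/(1 + 10^((Rb-Ra)/400))
Rb - Ra = 2100 - 1800 = 300
(Rb-Ra)/400 = 300/400 = 0.75
10^0.75 = 5.623413
Ea = 1/(1 + 5.623413) = 1/6.623413 = 0.1510

0.1510


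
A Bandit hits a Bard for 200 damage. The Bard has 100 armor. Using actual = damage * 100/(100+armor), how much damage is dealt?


actual = 200 * 100 / (100 + 100)
= 200 * 100 / 200
= 20000 / 200
= 100.00

100.00 damage


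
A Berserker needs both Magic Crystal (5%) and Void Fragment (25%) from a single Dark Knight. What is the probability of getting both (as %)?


For independent events, P(both) = P(A) * P(B)
= 5% * 25%
= 125 / 100 %
= 1.25%

1.25%


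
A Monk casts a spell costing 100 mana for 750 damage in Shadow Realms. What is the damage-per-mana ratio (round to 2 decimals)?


Efficiency = damage / mana
= 750 / 100
= 7.50

7.50 dmg/mana


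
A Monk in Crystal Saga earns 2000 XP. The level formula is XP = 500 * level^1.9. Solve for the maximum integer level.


XP = 500 * level^1.9, so level = (XP / 500)^(1/1.9)
= (2000 / 500)^(1/1.9)
= 4.0^0.5263
= 2.0743
Floor: level = 2

level 2


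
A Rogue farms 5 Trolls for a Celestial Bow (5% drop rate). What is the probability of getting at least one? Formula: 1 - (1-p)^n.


P(at least one) = 1 - P(none) = 1 - (1-p)^n
p = 5/100 = 0.05
1 - p = 0.95
(1 - p)^5 = 0.95^5 = 0.773781
P(at least one) = 1 - 0.773781 = 0.2262

0.2262


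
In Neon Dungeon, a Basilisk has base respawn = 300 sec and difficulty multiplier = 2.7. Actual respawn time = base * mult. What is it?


Respawn time = base * multiplier
= 300 * 2.7
= 810.0 seconds

810.0 seconds


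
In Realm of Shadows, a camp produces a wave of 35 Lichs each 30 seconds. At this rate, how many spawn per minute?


Spawns per minute = count * (60 / interval)
= 35 * (60 / 30)
= 35 * 2.0
= 70.0

70.0 per minute


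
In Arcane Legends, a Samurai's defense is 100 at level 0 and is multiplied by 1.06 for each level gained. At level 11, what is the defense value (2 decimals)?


value = base * growth^level
= 100 * 1.06^11
= 100 * 1.898299
= 189.83

189.83 defense


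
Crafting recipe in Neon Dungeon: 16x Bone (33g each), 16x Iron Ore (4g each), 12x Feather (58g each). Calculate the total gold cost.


Cost breakdown:
  Bone: 16 * 33 = 528
  Iron Ore: 16 * 4 = 64
  Feather: 12 * 58 = 696
Total = 528 + 64 + 696 = 1288

1288 gold


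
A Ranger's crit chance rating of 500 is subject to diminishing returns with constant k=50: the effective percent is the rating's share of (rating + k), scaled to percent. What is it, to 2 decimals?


effective% = rating / (rating + k) * 100
= 500 / (500 + 50) * 100
= 500 / 550 * 100
= 0.909091 * 100
= 90.91%

90.91%


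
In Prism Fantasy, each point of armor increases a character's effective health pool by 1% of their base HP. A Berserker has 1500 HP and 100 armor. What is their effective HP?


EHP = 1500 * (1 + 100/100)
= 1500 * (1 + 1.0)
= 1500 * 2.0
= 3000.0

3000.0 EHP


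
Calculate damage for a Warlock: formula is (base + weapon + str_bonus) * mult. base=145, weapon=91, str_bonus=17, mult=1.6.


Sum base + weapon + str = 145 + 91 + 17 = 253
Multiply by 1.6:
253 * 1.6 = 404.8

404.8 damage


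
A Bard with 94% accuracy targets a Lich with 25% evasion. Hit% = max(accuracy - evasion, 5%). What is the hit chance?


accuracy - evasion = 94 - 25 = 69
Apply floor: max(69, 5) = 69
Hit chance = 69%

69%


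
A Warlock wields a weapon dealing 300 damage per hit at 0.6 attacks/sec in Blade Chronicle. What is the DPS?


DPS = damage * attack_speed
= 300 * 0.6
= 180.0

180.0 DPS


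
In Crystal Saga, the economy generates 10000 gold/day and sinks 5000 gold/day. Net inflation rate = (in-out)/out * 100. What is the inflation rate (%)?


Net gold = 10000 - 5000 = 5000
Inflation rate = net / sunk * 100 = 5000 / 5000 * 100
= 1.0 * 100
= 100.00%

100.00%


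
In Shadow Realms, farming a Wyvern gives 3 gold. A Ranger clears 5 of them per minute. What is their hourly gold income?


Gold per minute = 3 * 5 = 15
Gold per hour = 15 * 60 = 900

900 gold/hour


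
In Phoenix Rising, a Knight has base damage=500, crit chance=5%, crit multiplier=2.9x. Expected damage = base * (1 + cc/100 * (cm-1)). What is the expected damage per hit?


E[dmg] = base * (1 + crit_chance * (crit_mult - 1))
cc as decimal = 5/100 = 0.05
cm - 1 = 2.9 - 1 = 1.9
Bonus factor = 0.05 * 1.9 = 0.095
Total multiplier = 1 + 0.095 = 1.095
Expected damage = 500 * 1.095 = 547.50

547.50 damage


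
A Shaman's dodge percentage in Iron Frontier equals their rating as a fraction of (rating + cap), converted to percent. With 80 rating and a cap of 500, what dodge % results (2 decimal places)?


dodge% = 80 / (80 + 500) * 100
= 80 / 580 * 100
= 0.137931 * 100
= 13.79%

13.79%


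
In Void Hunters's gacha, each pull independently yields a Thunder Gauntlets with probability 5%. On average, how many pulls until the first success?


Expected pulls for a geometric distribution = 1/p = 100 / rate%
= 100 / 5
= 20.0

20.0 pulls


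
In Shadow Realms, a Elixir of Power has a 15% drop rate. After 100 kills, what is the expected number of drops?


Expected drops = kills * (drop_rate / 100)
= 100 * (15 / 100)
= 100 * 0.15
= 15.0

15.0 drops


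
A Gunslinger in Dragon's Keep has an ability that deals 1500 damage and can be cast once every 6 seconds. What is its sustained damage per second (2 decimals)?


DPS = damage / cooldown
= 1500 / 6
= 250.00

250.00 DPS


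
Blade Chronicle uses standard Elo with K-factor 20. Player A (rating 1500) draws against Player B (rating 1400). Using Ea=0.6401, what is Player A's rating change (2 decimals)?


Elo update: delta = K * (S - Ea), where S = 0.5 (draws)
S - Ea = 0.5 - 0.6401 = -0.1401
Rating change = 20 * -0.1401
= -2.80

-2.80 rating points


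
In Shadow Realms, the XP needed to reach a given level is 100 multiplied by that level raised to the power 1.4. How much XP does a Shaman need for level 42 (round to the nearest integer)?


XP = 100 * level^1.4
Substitute level = 42:
XP = 100 * 42^1.4
= 100 * 187.3048
= 18730

18730 XP


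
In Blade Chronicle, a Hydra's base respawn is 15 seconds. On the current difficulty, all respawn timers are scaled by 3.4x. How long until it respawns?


Respawn time = base * multiplier
= 15 * 3.4
= 51.0 seconds

51.0 seconds


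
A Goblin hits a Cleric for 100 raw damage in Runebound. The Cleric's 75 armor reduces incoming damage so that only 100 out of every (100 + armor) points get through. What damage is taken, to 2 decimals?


actual = 100 * 100 / (100 + 75)
= 100 * 100 / 175
= 10000 / 175
= 57.14

57.14 damage


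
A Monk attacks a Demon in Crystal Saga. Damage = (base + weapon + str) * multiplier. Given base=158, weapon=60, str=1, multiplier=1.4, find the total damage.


Sum base + weapon + str = 158 + 60 + 1 = 219
Multiply by 1.4:
219 * 1.4 = 306.6

306.6 damage


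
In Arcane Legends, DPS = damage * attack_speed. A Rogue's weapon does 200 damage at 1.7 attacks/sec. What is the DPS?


DPS = damage * attack_speed
= 200 * 1.7
= 340.0

340.0 DPS


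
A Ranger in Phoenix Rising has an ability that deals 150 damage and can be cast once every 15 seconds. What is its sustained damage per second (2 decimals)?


DPS = damage / cooldown
= 150 / 15
= 10.00

10.00 DPS


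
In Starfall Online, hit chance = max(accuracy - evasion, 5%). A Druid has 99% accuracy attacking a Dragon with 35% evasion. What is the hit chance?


accuracy - evasion = 99 - 35 = 64
Apply floor: max(64, 5) = 64
Hit chance = 64%

64%


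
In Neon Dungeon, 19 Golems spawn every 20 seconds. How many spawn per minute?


Spawns per minute = count * (60 / interval)
= 19 * (60 / 20)
= 19 * 3.0
= 57.0

57.0 per minute


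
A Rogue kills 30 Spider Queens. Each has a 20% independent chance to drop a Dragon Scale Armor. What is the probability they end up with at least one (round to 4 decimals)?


P(at least one) = 1 - P(none) = 1 - (1-p)^n
p = 20/100 = 0.2
1 - p = 0.8
(1 - p)^30 = 0.8^30 = 0.001238
P(at least one) = 1 - 0.001238 = 0.9988

0.9988


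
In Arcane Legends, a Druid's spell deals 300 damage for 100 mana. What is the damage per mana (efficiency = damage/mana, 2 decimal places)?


Efficiency = damage / mana
= 300 / 100
= 3.00

3.00 dmg/mana


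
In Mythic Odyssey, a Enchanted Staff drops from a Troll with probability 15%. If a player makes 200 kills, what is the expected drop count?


Expected drops = kills * (drop_rate / 100)
= 200 * (15 / 100)
= 200 * 0.15
= 30.0

30.0 drops


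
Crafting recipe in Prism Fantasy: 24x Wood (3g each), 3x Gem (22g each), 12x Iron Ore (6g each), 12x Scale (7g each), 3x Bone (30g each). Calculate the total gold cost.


Cost breakdown:
  Wood: 24 * 3 = 72
  Gem: 3 * 22 = 66
  Iron Ore: 12 * 6 = 72
  Scale: 12 * 7 = 84
  Bone: 3 * 30 = 90
Total = 72 + 66 + 72 + 84 + 90 = 384

384 gold


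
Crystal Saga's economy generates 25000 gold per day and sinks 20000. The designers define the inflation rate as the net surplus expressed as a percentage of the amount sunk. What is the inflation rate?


Net gold = 25000 - 20000 = 5000
Inflation rate = net / sunk * 100 = 5000 / 20000 * 100
= 0.25 * 100
= 25.00%

25.00%


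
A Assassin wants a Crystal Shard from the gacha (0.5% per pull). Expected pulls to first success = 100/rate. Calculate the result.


Expected pulls for a geometric distribution = 1/p = 100 / rate%
= 100 / 0.5
= 200.0

200.0 pulls


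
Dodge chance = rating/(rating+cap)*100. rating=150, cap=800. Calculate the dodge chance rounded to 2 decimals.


dodge% = 150 / (150 + 800) * 100
= 150 / 950 * 100
= 0.157895 * 100
= 15.79%

15.79%


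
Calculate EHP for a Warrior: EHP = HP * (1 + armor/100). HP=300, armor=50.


EHP = 300 * (1 + 50/100)
= 300 * (1 + 0.5)
= 300 * 1.5
= 450.0

450.0 EHP


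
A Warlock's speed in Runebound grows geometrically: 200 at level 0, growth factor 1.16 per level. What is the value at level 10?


value = base * growth^level
= 200 * 1.16^10
= 200 * 4.411435
= 882.29

882.29 speed


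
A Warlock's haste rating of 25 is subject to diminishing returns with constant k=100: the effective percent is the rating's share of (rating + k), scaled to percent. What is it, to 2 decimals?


effective% = rating / (rating + k) * 100
= 25 / (25 + 100) * 100
= 25 / 125 * 100
= 0.2 * 100
= 20.00%

20.00%


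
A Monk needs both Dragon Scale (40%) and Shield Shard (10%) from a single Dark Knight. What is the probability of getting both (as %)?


For independent events, P(both) = P(A) * P(B)
= 40% * 10%
= 400 / 100 %
= 4.0%

4.0%


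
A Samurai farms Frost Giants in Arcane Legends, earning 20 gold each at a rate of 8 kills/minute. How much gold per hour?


Gold per minute = 20 * 8 = 160
Gold per hour = 160 * 60 = 9600

9600 gold/hour


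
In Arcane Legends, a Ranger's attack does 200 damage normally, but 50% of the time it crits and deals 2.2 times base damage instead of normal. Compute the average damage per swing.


E[dmg] = base * (1 + crit_chance * (crit_mult - 1))
cc as decimal = 50/100 = 0.5
cm - 1 = 2.2 - 1 = 1.2
Bonus factor = 0.5 * 1.2 = 0.6
Total multiplier = 1 + 0.6 = 1.6
Expected damage = 200 * 1.6 = 320.00

320.00 damage


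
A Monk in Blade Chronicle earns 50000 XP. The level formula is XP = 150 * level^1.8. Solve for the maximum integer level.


XP = 150 * level^1.8, so level = (XP / 150)^(1/1.8)
= (50000 / 150)^(1/1.8)
= 333.3333^0.5556
= 25.2115
Floor: level = 25

level 25


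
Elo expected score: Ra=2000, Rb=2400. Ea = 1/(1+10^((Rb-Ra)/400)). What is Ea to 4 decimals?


Elo expected score: Ea = 1/(1 + 10^((Rb-Ra)/400))
Rb - Ra = 2400 - 2000 = 400
(Rb-Ra)/400 = 400/400 = 1.0
10^1.0 = 10.0
Ea = 1/(1 + 10.0) = 1/11.0 = 0.0909

0.0909


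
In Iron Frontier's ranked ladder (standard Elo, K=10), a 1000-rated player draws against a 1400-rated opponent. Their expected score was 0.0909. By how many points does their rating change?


Elo update: delta = K * (S - Ea), where S = 0.5 (draws)
S - Ea = 0.5 - 0.0909 = 0.4091
Rating change = 10 * 0.4091
= 4.09

4.09 rating points


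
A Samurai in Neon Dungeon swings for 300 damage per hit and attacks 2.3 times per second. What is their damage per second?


DPS = damage * attack_speed
= 300 * 2.3
= 690.0

690.0 DPS


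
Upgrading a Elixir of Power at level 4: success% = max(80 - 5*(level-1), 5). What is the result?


raw_rate = 80 - 5 * (4 - 1)
= 80 - 5 * 3
= 80 - 15
= 65
Apply floor: max(65, 5) = 65%

65%


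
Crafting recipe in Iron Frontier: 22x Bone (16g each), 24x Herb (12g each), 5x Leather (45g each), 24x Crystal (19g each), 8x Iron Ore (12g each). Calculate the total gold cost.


Cost breakdown:
  Bone: 22 * 16 = 352
  Herb: 24 * 12 = 288
  Leather: 5 * 45 = 225
  Crystal: 24 * 19 = 456
  Iron Ore: 8 * 12 = 96
Total = 352 + 288 + 225 + 456 + 96 = 1417

1417 gold


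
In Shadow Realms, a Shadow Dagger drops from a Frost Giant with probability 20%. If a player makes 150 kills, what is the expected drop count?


Expected drops = kills * (drop_rate / 100)
= 150 * (20 / 100)
= 150 * 0.2
= 30.0

30.0 drops


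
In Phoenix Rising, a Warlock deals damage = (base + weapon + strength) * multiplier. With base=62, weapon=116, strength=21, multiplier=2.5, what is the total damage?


Sum base + weapon + str = 62 + 116 + 21 = 199
Multiply by 2.5:
199 * 2.5 = 497.5

497.5 damage


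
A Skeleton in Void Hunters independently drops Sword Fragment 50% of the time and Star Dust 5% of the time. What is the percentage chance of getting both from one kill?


For independent events, P(both) = P(A) * P(B)
= 50% * 5%
= 250 / 100 %
= 2.5%

2.5%


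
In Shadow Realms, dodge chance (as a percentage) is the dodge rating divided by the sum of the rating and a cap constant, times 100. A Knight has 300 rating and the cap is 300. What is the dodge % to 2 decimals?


dodge% = 300 / (300 + 300) * 100
= 300 / 600 * 100
= 0.5 * 100
= 50.00%

50.00%


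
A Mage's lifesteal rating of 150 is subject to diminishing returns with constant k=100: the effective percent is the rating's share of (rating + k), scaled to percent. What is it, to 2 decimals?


effective% = rating / (rating + k) * 100
= 150 / (150 + 100) * 100
= 150 / 250 * 100
= 0.6 * 100
= 60.00%

60.00%


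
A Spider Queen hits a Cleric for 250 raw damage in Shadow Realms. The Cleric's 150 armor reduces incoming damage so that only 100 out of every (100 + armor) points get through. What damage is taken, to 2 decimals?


actual = 250 * 100 / (100 + 150)
= 250 * 100 / 250
= 25000 / 250
= 100.00

100.00 damage


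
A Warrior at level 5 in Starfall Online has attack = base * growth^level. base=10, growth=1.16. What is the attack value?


value = base * growth^level
= 10 * 1.16^5
= 10 * 2.100342
= 21.00

21.00 attack


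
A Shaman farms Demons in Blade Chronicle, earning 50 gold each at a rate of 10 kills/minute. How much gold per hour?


Gold per minute = 50 * 10 = 500
Gold per hour = 500 * 60 = 30000

30000 gold/hour


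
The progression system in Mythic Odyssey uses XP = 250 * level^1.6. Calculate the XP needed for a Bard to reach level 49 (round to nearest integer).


XP = 250 * level^1.6
Substitute level = 49:
XP = 250 * 49^1.6
= 250 * 506.1902
= 126548

126548 XP


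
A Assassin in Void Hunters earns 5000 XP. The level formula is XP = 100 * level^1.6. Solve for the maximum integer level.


XP = 100 * level^1.6, so level = (XP / 100)^(1/1.6)
= (5000 / 100)^(1/1.6)
= 50.0^0.625
= 11.5307
Floor: level = 11

level 11


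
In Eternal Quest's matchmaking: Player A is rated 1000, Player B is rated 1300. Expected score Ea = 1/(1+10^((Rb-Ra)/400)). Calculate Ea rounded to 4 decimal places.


Elo expected score: Ea = 1/(1 + 10^((Rb-Ra)/400))
Rb - Ra = 1300 - 1000 = 300
(Rb-Ra)/400 = 300/400 = 0.75
10^0.75 = 5.623413
Ea = 1/(1 + 5.623413) = 1/6.623413 = 0.1510

0.1510
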